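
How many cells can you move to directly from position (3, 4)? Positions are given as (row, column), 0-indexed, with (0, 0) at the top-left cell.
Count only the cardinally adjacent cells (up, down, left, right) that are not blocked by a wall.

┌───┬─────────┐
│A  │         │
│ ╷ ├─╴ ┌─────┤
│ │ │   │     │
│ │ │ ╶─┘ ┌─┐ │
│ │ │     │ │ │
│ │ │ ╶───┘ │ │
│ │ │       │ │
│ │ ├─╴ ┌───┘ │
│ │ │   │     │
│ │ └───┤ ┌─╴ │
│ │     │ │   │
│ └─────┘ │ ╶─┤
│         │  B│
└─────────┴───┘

Checking passable neighbors of (3, 4):
Neighbors: (3, 3), (3, 5)
Count: 2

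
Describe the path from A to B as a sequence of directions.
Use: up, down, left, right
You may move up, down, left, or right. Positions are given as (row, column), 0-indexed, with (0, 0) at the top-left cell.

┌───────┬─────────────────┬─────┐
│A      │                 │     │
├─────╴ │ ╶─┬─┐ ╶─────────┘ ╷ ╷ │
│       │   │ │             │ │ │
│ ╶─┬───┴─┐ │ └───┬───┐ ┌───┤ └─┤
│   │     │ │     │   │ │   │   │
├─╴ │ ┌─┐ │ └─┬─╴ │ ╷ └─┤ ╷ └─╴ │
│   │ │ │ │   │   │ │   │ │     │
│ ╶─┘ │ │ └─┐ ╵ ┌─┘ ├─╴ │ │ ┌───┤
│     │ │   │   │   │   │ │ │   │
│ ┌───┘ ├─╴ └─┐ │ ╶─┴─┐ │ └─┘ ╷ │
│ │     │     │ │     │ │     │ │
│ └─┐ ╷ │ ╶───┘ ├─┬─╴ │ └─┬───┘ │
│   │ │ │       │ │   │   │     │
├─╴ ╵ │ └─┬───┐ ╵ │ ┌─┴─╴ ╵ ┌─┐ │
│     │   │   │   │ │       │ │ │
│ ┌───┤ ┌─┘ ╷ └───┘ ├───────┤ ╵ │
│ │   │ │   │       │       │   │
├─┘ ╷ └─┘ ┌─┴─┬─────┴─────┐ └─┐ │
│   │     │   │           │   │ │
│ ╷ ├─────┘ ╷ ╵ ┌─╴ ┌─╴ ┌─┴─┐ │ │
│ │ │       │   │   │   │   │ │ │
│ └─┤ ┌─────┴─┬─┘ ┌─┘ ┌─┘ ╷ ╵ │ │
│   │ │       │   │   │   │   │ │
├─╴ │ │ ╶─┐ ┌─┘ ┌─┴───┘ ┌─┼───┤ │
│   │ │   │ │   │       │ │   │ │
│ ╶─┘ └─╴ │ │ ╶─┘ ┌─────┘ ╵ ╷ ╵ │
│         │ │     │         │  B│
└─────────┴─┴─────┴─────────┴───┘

Finding the path and converting it to directions:
Path through cells: (0,0) → (0,1) → (0,2) → (0,3) → (1,3) → (1,2) → (1,1) → (1,0) → (2,0) → (2,1) → (3,1) → (3,0) → (4,0) → (4,1) → (4,2) → (3,2) → (2,2) → (2,3) → (2,4) → (3,4) → (4,4) → (4,5) → (5,5) → (5,4) → (6,4) → (6,5) → (6,6) → (6,7) → (5,7) → (4,7) → (4,6) → (3,6) → (3,5) → (2,5) → (1,5) → (1,4) → (0,4) → (0,5) → (0,6) → (0,7) → (1,7) → (1,8) → (1,9) → (1,10) → (1,11) → (1,12) → (1,13) → (0,13) → (0,14) → (1,14) → (2,14) → (2,15) → (3,15) → (3,14) → (3,13) → (2,13) → (2,12) → (3,12) → (4,12) → (5,12) → (5,13) → (5,14) → (4,14) → (4,15) → (5,15) → (6,15) → (7,15) → (8,15) → (9,15) → (10,15) → (11,15) → (12,15) → (13,15)
Directions: right, right, right, down, left, left, left, down, right, down, left, down, right, right, up, up, right, right, down, down, right, down, left, down, right, right, right, up, up, left, up, left, up, up, left, up, right, right, right, down, right, right, right, right, right, right, up, right, down, down, right, down, left, left, up, left, down, down, down, right, right, up, right, down, down, down, down, down, down, down, down, down

Solution:

┌───────┬─────────────────┬─────┐
│A → → ↓│↱ → → ↓          │↱ ↓  │
├─────╴ │ ╶─┬─┐ ╶─────────┘ ╷ ╷ │
│↓ ← ← ↲│↑ ↰│ │↳ → → → → → ↑│↓│ │
│ ╶─┬───┴─┐ │ └───┬───┐ ┌───┤ └─┤
│↳ ↓│↱ → ↓│↑│     │   │ │↓ ↰│↳ ↓│
├─╴ │ ┌─┐ │ └─┬─╴ │ ╷ └─┤ ╷ └─╴ │
│↓ ↲│↑│ │↓│↑ ↰│   │ │   │↓│↑ ← ↲│
│ ╶─┘ │ │ └─┐ ╵ ┌─┘ ├─╴ │ │ ┌───┤
│↳ → ↑│ │↳ ↓│↑ ↰│   │   │↓│ │↱ ↓│
│ ┌───┘ ├─╴ └─┐ │ ╶─┴─┐ │ └─┘ ╷ │
│ │     │↓ ↲  │↑│     │ │↳ → ↑│↓│
│ └─┐ ╷ │ ╶───┘ ├─┬─╴ │ └─┬───┘ │
│   │ │ │↳ → → ↑│ │   │   │    ↓│
├─╴ ╵ │ └─┬───┐ ╵ │ ┌─┴─╴ ╵ ┌─┐ │
│     │   │   │   │ │       │ │↓│
│ ┌───┤ ┌─┘ ╷ └───┘ ├───────┤ ╵ │
│ │   │ │   │       │       │  ↓│
├─┘ ╷ └─┘ ┌─┴─┬─────┴─────┐ └─┐ │
│   │     │   │           │   │↓│
│ ╷ ├─────┘ ╷ ╵ ┌─╴ ┌─╴ ┌─┴─┐ │ │
│ │ │       │   │   │   │   │ │↓│
│ └─┤ ┌─────┴─┬─┘ ┌─┘ ┌─┘ ╷ ╵ │ │
│   │ │       │   │   │   │   │↓│
├─╴ │ │ ╶─┐ ┌─┘ ┌─┴───┘ ┌─┼───┤ │
│   │ │   │ │   │       │ │   │↓│
│ ╶─┘ └─╴ │ │ ╶─┘ ┌─────┘ ╵ ╷ ╵ │
│         │ │     │         │  B│
└─────────┴─┴─────┴─────────┴───┘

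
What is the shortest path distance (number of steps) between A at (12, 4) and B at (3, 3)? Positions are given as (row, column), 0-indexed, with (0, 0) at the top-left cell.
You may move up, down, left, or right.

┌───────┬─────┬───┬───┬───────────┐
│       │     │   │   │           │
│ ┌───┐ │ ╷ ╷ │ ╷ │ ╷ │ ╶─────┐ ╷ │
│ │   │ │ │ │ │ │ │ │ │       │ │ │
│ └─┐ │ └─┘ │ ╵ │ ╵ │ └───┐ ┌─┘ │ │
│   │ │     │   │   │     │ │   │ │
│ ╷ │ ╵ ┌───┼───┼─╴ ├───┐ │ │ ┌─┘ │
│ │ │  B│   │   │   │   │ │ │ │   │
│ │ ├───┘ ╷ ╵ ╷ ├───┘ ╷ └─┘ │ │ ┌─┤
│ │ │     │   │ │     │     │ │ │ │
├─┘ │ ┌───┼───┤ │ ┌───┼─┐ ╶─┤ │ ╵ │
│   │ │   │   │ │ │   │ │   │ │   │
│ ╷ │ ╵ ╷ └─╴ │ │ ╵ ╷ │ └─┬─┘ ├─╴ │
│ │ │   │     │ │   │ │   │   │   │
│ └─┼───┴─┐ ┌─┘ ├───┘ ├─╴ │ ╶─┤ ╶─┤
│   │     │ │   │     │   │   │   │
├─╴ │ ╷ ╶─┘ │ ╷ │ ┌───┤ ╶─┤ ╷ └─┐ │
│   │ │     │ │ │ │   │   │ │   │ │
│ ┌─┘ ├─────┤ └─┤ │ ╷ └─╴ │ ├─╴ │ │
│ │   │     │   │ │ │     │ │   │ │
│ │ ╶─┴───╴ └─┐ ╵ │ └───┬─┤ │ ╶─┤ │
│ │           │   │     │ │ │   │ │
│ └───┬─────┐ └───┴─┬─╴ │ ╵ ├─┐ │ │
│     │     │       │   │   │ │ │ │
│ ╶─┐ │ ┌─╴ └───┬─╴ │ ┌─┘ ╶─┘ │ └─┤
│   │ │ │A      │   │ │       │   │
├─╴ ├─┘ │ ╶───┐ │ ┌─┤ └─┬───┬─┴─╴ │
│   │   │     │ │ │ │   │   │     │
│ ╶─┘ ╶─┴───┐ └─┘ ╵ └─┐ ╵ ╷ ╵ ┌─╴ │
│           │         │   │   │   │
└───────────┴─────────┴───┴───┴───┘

Finding path from (12, 4) to (3, 3):
Path: (12,4) → (12,5) → (11,5) → (11,4) → (11,3) → (12,3) → (13,3) → (13,2) → (14,2) → (14,1) → (14,0) → (13,0) → (13,1) → (12,1) → (12,0) → (11,0) → (10,0) → (9,0) → (8,0) → (8,1) → (7,1) → (7,0) → (6,0) → (5,0) → (5,1) → (4,1) → (3,1) → (2,1) → (2,0) → (1,0) → (0,0) → (0,1) → (0,2) → (0,3) → (1,3) → (2,3) → (3,3)
Distance: 36 steps

Solution:

┌───────┬─────┬───┬───┬───────────┐
│↱ → → ↓│     │   │   │           │
│ ┌───┐ │ ╷ ╷ │ ╷ │ ╷ │ ╶─────┐ ╷ │
│↑│   │↓│ │ │ │ │ │ │ │       │ │ │
│ └─┐ │ └─┘ │ ╵ │ ╵ │ └───┐ ┌─┘ │ │
│↑ ↰│ │↓    │   │   │     │ │   │ │
│ ╷ │ ╵ ┌───┼───┼─╴ ├───┐ │ │ ┌─┘ │
│ │↑│  B│   │   │   │   │ │ │ │   │
│ │ ├───┘ ╷ ╵ ╷ ├───┘ ╷ └─┘ │ │ ┌─┤
│ │↑│     │   │ │     │     │ │ │ │
├─┘ │ ┌───┼───┤ │ ┌───┼─┐ ╶─┤ │ ╵ │
│↱ ↑│ │   │   │ │ │   │ │   │ │   │
│ ╷ │ ╵ ╷ └─╴ │ │ ╵ ╷ │ └─┬─┘ ├─╴ │
│↑│ │   │     │ │   │ │   │   │   │
│ └─┼───┴─┐ ┌─┘ ├───┘ ├─╴ │ ╶─┤ ╶─┤
│↑ ↰│     │ │   │     │   │   │   │
├─╴ │ ╷ ╶─┘ │ ╷ │ ┌───┤ ╶─┤ ╷ └─┐ │
│↱ ↑│ │     │ │ │ │   │   │ │   │ │
│ ┌─┘ ├─────┤ └─┤ │ ╷ └─╴ │ ├─╴ │ │
│↑│   │     │   │ │ │     │ │   │ │
│ │ ╶─┴───╴ └─┐ ╵ │ └───┬─┤ │ ╶─┤ │
│↑│           │   │     │ │ │   │ │
│ └───┬─────┐ └───┴─┬─╴ │ ╵ ├─┐ │ │
│↑    │↓ ← ↰│       │   │   │ │ │ │
│ ╶─┐ │ ┌─╴ └───┬─╴ │ ┌─┘ ╶─┘ │ └─┤
│↑ ↰│ │↓│A ↑    │   │ │       │   │
├─╴ ├─┘ │ ╶───┐ │ ┌─┤ └─┬───┬─┴─╴ │
│↱ ↑│↓ ↲│     │ │ │ │   │   │     │
│ ╶─┘ ╶─┴───┐ └─┘ ╵ └─┐ ╵ ╷ ╵ ┌─╴ │
│↑ ← ↲      │         │   │   │   │
└───────────┴─────────┴───┴───┴───┘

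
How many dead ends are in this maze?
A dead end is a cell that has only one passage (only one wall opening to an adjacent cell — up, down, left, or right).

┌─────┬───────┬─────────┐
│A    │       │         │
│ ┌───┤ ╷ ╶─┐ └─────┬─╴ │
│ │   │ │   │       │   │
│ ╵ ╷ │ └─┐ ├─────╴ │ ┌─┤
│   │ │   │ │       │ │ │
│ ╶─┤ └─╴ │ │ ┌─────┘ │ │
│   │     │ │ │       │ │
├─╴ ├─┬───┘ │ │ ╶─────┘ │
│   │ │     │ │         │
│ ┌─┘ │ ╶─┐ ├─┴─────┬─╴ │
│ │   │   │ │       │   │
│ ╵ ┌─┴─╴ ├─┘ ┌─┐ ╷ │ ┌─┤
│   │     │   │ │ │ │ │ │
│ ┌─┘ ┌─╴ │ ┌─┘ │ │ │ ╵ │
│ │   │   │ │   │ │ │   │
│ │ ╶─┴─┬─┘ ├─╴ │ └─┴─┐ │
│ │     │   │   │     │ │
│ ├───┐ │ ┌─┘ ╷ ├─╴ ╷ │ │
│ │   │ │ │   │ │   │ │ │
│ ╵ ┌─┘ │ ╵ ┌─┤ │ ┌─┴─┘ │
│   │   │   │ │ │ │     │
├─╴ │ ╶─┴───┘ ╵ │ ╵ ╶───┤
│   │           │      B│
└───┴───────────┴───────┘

Checking each cell for number of passages:

Dead ends found at positions:
  (0, 2)
  (0, 7)
  (2, 11)
  (4, 2)
  (4, 6)
  (5, 5)
  (6, 7)
  (6, 11)
  (7, 3)
  (7, 6)
  (7, 9)
  (9, 2)
  (9, 10)
  (10, 6)
  (11, 0)
  (11, 11)
Total dead ends: 16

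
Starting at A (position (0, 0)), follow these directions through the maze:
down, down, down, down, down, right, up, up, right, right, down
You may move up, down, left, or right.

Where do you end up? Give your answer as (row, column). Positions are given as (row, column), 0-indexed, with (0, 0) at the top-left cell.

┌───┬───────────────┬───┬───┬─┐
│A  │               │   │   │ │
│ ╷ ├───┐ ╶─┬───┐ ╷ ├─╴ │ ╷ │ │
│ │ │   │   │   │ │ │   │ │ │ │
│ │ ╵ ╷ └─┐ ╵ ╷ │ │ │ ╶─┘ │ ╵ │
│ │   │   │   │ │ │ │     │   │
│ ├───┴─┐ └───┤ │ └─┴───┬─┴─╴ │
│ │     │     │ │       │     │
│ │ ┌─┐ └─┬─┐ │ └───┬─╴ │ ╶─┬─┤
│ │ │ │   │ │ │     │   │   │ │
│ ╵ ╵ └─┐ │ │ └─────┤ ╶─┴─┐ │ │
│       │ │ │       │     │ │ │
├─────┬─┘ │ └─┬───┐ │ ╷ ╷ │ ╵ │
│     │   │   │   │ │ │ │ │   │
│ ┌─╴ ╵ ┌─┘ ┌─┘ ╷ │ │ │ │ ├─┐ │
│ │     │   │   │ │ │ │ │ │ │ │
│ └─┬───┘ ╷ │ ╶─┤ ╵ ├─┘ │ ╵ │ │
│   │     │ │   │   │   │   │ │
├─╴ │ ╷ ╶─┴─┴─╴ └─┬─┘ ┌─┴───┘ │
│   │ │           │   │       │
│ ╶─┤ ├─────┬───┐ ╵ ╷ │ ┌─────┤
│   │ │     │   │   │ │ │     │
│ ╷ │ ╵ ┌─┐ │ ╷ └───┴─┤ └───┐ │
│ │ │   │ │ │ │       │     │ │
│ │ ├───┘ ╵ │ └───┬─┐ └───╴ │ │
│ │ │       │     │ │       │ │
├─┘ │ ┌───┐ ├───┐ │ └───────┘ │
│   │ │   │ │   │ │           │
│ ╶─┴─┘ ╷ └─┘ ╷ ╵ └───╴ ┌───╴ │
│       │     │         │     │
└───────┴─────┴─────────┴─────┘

Following directions step by step:
Start: (0, 0)
  down: (0, 0) → (1, 0)
  down: (1, 0) → (2, 0)
  down: (2, 0) → (3, 0)
  down: (3, 0) → (4, 0)
  down: (4, 0) → (5, 0)
  right: (5, 0) → (5, 1)
  up: (5, 1) → (4, 1)
  up: (4, 1) → (3, 1)
  right: (3, 1) → (3, 2)
  right: (3, 2) → (3, 3)
  down: (3, 3) → (4, 3)
Final position: (4, 3)

Path taken:

┌───┬───────────────┬───┬───┬─┐
│A  │               │   │   │ │
│ ╷ ├───┐ ╶─┬───┐ ╷ ├─╴ │ ╷ │ │
│↓│ │   │   │   │ │ │   │ │ │ │
│ │ ╵ ╷ └─┐ ╵ ╷ │ │ │ ╶─┘ │ ╵ │
│↓│   │   │   │ │ │ │     │   │
│ ├───┴─┐ └───┤ │ └─┴───┬─┴─╴ │
│↓│↱ → ↓│     │ │       │     │
│ │ ┌─┐ └─┬─┐ │ └───┬─╴ │ ╶─┬─┤
│↓│↑│ │B  │ │ │     │   │   │ │
│ ╵ ╵ └─┐ │ │ └─────┤ ╶─┴─┐ │ │
│↳ ↑    │ │ │       │     │ │ │
├─────┬─┘ │ └─┬───┐ │ ╷ ╷ │ ╵ │
│     │   │   │   │ │ │ │ │   │
│ ┌─╴ ╵ ┌─┘ ┌─┘ ╷ │ │ │ │ ├─┐ │
│ │     │   │   │ │ │ │ │ │ │ │
│ └─┬───┘ ╷ │ ╶─┤ ╵ ├─┘ │ ╵ │ │
│   │     │ │   │   │   │   │ │
├─╴ │ ╷ ╶─┴─┴─╴ └─┬─┘ ┌─┴───┘ │
│   │ │           │   │       │
│ ╶─┤ ├─────┬───┐ ╵ ╷ │ ┌─────┤
│   │ │     │   │   │ │ │     │
│ ╷ │ ╵ ┌─┐ │ ╷ └───┴─┤ └───┐ │
│ │ │   │ │ │ │       │     │ │
│ │ ├───┘ ╵ │ └───┬─┐ └───╴ │ │
│ │ │       │     │ │       │ │
├─┘ │ ┌───┐ ├───┐ │ └───────┘ │
│   │ │   │ │   │ │           │
│ ╶─┴─┘ ╷ └─┘ ╷ ╵ └───╴ ┌───╴ │
│       │     │         │     │
└───────┴─────┴─────────┴─────┘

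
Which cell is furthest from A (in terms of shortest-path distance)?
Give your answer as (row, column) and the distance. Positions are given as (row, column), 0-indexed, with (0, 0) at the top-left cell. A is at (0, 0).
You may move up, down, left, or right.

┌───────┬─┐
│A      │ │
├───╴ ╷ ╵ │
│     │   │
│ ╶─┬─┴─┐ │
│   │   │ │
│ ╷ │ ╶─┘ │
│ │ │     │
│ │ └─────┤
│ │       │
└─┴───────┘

Computing BFS distances from A to all cells:
Furthest cell: (4, 4)
Distance: 12 steps

Path from A to the furthest cell:

┌───────┬─┐
│A → ↓  │ │
├───╴ ╷ ╵ │
│↓ ← ↲│   │
│ ╶─┬─┴─┐ │
│↳ ↓│   │ │
│ ╷ │ ╶─┘ │
│ │↓│     │
│ │ └─────┤
│ │↳ → → B│
└─┴───────┘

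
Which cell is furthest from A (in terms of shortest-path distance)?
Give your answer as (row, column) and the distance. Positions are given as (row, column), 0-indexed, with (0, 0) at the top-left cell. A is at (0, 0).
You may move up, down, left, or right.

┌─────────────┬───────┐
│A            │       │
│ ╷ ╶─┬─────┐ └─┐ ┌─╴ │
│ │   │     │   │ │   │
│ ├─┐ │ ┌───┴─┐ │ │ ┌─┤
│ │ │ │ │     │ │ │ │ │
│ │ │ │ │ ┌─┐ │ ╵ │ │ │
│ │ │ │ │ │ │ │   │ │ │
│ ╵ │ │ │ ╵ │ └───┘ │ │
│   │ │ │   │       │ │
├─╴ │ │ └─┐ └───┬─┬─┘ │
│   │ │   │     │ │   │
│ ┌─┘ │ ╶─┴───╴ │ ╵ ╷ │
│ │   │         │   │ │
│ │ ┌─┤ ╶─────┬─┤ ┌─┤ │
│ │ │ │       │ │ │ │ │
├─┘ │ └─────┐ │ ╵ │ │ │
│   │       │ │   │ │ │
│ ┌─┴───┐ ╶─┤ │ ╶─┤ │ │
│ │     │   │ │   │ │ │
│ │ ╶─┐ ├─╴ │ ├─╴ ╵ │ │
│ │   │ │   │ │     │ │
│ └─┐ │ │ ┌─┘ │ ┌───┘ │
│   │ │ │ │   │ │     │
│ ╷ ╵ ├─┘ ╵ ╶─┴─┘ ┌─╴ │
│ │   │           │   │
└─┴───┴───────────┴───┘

Computing BFS distances from A to all cells:
Furthest cell: (7, 9)
Distance: 74 steps

Path from A to the furthest cell:

┌─────────────┬───────┐
│A → → → → → ↓│  ↱ → ↓│
│ ╷ ╶─┬─────┐ └─┐ ┌─╴ │
│ │   │     │↳ ↓│↑│↓ ↲│
│ ├─┐ │ ┌───┴─┐ │ │ ┌─┤
│ │ │ │ │↓ ← ↰│↓│↑│↓│ │
│ │ │ │ │ ┌─┐ │ ╵ │ │ │
│ │ │ │ │↓│ │↑│↳ ↑│↓│ │
│ ╵ │ │ │ ╵ │ └───┘ │ │
│   │ │ │↳ ↓│↑ ← ← ↲│ │
├─╴ │ │ └─┐ └───┬─┬─┘ │
│   │ │   │↳ → ↓│ │↓ ↰│
│ ┌─┘ │ ╶─┴───╴ │ ╵ ╷ │
│ │   │↓ ← ← ← ↲│↓ ↲│↑│
│ │ ┌─┤ ╶─────┬─┤ ┌─┤ │
│ │ │ │↳ → → ↓│ │↓│B│↑│
├─┘ │ └─────┐ │ ╵ │ │ │
│   │       │↓│↓ ↲│↑│↑│
│ ┌─┴───┐ ╶─┤ │ ╶─┤ │ │
│ │     │   │↓│↳ ↓│↑│↑│
│ │ ╶─┐ ├─╴ │ ├─╴ ╵ │ │
│ │   │ │   │↓│  ↳ ↑│↑│
│ └─┐ │ │ ┌─┘ │ ┌───┘ │
│   │ │ │ │↓ ↲│ │↱ → ↑│
│ ╷ ╵ ├─┘ ╵ ╶─┴─┘ ┌─╴ │
│ │   │    ↳ → → ↑│   │
└─┴───┴───────────┴───┘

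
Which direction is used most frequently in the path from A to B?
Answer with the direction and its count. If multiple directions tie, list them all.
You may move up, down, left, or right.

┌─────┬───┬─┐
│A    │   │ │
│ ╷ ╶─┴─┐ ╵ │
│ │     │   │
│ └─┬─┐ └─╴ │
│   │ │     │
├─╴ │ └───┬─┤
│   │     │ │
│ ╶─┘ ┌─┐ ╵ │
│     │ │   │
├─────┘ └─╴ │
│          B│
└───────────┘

Directions: down, down, right, down, left, down, right, right, up, right, right, down, right, down
Counts: {'down': 6, 'right': 6, 'left': 1, 'up': 1}
Most common: down and right (tied at 6 times each)

Solution:

┌─────┬───┬─┐
│A    │   │ │
│ ╷ ╶─┴─┐ ╵ │
│↓│     │   │
│ └─┬─┐ └─╴ │
│↳ ↓│ │     │
├─╴ │ └───┬─┤
│↓ ↲│↱ → ↓│ │
│ ╶─┘ ┌─┐ ╵ │
│↳ → ↑│ │↳ ↓│
├─────┘ └─╴ │
│          B│
└───────────┘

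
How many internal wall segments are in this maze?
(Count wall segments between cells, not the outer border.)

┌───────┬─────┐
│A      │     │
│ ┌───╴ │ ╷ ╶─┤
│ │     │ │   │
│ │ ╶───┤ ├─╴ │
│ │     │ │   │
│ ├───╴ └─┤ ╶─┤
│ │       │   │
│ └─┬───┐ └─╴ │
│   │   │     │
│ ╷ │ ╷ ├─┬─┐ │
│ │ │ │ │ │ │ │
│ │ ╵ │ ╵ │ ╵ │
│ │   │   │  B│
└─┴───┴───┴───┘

Counting internal wall segments:
Total internal walls: 36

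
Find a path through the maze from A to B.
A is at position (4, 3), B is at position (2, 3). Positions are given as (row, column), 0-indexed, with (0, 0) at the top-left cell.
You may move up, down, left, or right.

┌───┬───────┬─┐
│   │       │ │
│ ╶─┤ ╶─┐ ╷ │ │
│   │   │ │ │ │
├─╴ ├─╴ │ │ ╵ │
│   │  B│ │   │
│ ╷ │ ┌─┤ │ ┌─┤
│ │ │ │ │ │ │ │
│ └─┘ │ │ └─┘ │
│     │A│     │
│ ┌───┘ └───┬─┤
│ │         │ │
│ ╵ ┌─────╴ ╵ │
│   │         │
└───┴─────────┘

Finding the shortest path from (4, 3) to (2, 3):
Path length: 12 steps
Directions: down → left → left → down → left → up → up → right → right → up → up → right

Solution:

┌───┬───────┬─┐
│   │       │ │
│ ╶─┤ ╶─┐ ╷ │ │
│   │   │ │ │ │
├─╴ ├─╴ │ │ ╵ │
│   │↱ B│ │   │
│ ╷ │ ┌─┤ │ ┌─┤
│ │ │↑│ │ │ │ │
│ └─┘ │ │ └─┘ │
│↱ → ↑│A│     │
│ ┌───┘ └───┬─┤
│↑│↓ ← ↲    │ │
│ ╵ ┌─────╴ ╵ │
│↑ ↲│         │
└───┴─────────┘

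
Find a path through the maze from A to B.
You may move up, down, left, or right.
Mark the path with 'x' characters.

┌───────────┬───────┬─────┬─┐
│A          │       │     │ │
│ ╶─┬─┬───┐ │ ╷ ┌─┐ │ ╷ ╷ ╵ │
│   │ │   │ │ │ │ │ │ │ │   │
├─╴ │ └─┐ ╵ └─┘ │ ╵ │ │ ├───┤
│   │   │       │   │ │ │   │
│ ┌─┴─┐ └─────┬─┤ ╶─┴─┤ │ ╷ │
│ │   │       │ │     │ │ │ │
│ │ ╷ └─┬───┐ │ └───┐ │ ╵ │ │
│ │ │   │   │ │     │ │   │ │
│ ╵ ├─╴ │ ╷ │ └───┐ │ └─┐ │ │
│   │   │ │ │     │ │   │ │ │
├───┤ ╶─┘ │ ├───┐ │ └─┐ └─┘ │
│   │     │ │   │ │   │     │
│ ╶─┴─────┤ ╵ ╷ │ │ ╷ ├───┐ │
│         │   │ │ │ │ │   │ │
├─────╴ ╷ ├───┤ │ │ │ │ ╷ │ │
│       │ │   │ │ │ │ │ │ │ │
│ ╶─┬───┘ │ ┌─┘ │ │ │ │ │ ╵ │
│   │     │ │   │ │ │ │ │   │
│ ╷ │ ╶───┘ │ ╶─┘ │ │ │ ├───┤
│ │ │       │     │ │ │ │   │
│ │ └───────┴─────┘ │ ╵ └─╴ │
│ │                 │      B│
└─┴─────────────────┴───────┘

Finding the shortest path through the maze:
Path length: 38 steps
Directions: right → right → right → right → right → down → down → right → right → up → up → right → right → down → down → left → down → right → right → down → down → right → down → right → right → down → down → down → left → up → up → left → down → down → down → down → right → right

Solution:

┌───────────┬───────┬─────┬─┐
│A x x x x x│  x x x│     │ │
│ ╶─┬─┬───┐ │ ╷ ┌─┐ │ ╷ ╷ ╵ │
│   │ │   │x│ │x│ │x│ │ │   │
├─╴ │ └─┐ ╵ └─┘ │ ╵ │ │ ├───┤
│   │   │  x x x│x x│ │ │   │
│ ┌─┴─┐ └─────┬─┤ ╶─┴─┤ │ ╷ │
│ │   │       │ │x x x│ │ │ │
│ │ ╷ └─┬───┐ │ └───┐ │ ╵ │ │
│ │ │   │   │ │     │x│   │ │
│ ╵ ├─╴ │ ╷ │ └───┐ │ └─┐ │ │
│   │   │ │ │     │ │x x│ │ │
├───┤ ╶─┘ │ ├───┐ │ └─┐ └─┘ │
│   │     │ │   │ │   │x x x│
│ ╶─┴─────┤ ╵ ╷ │ │ ╷ ├───┐ │
│         │   │ │ │ │ │x x│x│
├─────╴ ╷ ├───┤ │ │ │ │ ╷ │ │
│       │ │   │ │ │ │ │x│x│x│
│ ╶─┬───┘ │ ┌─┘ │ │ │ │ │ ╵ │
│   │     │ │   │ │ │ │x│x x│
│ ╷ │ ╶───┘ │ ╶─┘ │ │ │ ├───┤
│ │ │       │     │ │ │x│   │
│ │ └───────┴─────┘ │ ╵ └─╴ │
│ │                 │  x x B│
└─┴─────────────────┴───────┘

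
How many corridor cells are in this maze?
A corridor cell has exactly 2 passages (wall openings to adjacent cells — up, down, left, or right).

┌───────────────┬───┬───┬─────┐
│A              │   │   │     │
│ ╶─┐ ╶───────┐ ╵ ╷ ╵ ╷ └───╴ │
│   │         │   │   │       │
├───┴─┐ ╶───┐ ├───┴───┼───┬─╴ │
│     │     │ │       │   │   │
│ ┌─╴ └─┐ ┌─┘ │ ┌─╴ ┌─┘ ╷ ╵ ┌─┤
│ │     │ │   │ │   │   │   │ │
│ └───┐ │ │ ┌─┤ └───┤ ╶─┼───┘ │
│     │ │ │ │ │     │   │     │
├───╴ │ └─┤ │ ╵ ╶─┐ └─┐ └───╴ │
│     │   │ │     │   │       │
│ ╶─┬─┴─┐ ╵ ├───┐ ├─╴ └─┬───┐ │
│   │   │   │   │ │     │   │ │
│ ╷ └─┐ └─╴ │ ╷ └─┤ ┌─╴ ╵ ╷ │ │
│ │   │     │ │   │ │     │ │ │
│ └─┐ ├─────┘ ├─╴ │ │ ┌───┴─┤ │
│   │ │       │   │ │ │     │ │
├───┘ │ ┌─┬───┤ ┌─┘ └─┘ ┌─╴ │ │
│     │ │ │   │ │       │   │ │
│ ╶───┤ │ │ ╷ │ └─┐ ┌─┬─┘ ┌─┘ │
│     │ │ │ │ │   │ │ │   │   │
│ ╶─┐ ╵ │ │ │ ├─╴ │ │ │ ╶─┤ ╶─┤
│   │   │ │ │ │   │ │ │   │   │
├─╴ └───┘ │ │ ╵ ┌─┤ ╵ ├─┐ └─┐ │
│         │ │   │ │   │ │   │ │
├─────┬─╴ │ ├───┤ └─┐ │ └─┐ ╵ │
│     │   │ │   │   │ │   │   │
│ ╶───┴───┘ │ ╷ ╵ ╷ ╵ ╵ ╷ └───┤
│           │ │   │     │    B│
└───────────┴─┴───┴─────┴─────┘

Counting cells with exactly 2 passages:
Total corridor cells: 178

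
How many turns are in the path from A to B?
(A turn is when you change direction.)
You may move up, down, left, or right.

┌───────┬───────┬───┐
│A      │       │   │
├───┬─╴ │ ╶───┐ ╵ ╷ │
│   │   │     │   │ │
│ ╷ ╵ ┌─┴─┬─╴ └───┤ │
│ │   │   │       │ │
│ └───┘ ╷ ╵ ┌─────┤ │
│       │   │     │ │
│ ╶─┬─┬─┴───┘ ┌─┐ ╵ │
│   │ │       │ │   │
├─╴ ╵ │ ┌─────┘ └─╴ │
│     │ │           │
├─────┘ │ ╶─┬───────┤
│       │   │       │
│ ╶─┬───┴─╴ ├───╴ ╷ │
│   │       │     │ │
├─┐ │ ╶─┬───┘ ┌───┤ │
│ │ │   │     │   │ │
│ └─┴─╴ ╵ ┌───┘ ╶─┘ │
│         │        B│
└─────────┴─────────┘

Directions: right, right, right, down, left, down, left, up, left, down, down, right, right, right, up, right, down, right, up, right, up, left, left, up, right, right, right, down, right, up, right, down, down, down, down, down, left, left, left, left, left, down, right, down, left, left, left, down, right, down, right, up, right, right, up, right, right, up, right, down, down, down
Number of turns: 39

Solution:

┌───────┬───────┬───┐
│A → → ↓│↱ → → ↓│↱ ↓│
├───┬─╴ │ ╶───┐ ╵ ╷ │
│↓ ↰│↓ ↲│↑ ← ↰│↳ ↑│↓│
│ ╷ ╵ ┌─┴─┬─╴ └───┤ │
│↓│↑ ↲│↱ ↓│↱ ↑    │↓│
│ └───┘ ╷ ╵ ┌─────┤ │
│↳ → → ↑│↳ ↑│     │↓│
│ ╶─┬─┬─┴───┘ ┌─┐ ╵ │
│   │ │       │ │  ↓│
├─╴ ╵ │ ┌─────┘ └─╴ │
│     │ │↓ ← ← ← ← ↲│
├─────┘ │ ╶─┬───────┤
│       │↳ ↓│    ↱ ↓│
│ ╶─┬───┴─╴ ├───╴ ╷ │
│   │↓ ← ← ↲│↱ → ↑│↓│
├─┐ │ ╶─┬───┘ ┌───┤ │
│ │ │↳ ↓│↱ → ↑│   │↓│
│ └─┴─╴ ╵ ┌───┘ ╶─┘ │
│      ↳ ↑│        B│
└─────────┴─────────┘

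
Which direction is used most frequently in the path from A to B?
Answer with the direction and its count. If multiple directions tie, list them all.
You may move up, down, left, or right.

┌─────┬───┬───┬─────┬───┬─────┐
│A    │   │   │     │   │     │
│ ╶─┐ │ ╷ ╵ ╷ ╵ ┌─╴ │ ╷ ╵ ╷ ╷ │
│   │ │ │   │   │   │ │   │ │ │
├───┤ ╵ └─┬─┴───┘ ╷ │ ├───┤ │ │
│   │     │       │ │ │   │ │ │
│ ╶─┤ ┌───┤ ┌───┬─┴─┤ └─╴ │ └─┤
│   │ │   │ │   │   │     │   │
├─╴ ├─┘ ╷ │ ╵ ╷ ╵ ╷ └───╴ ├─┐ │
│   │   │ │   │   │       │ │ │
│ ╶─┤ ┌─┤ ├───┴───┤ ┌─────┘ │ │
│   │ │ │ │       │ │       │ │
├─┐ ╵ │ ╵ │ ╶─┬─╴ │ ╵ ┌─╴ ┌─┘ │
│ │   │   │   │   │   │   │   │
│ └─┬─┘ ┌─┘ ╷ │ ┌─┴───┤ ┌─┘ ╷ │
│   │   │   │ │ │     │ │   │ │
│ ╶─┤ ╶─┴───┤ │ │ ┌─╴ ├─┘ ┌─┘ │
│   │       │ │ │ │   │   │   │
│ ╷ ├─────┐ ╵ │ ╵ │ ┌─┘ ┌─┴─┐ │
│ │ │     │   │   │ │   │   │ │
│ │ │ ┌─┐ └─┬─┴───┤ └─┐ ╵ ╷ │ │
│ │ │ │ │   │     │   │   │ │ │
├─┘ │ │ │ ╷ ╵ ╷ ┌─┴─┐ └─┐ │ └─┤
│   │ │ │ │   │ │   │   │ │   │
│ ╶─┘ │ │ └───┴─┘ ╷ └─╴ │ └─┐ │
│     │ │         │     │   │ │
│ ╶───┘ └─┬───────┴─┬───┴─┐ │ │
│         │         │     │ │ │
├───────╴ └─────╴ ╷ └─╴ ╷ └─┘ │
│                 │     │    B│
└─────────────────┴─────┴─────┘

Directions: right, right, down, down, right, up, up, right, down, right, up, right, down, right, up, right, right, down, left, down, left, left, left, down, down, right, up, right, down, right, up, right, down, right, right, right, up, left, left, up, up, up, right, down, right, up, right, down, down, down, right, down, down, down, left, down, left, down, left, down, down, right, up, right, down, down, right, down, down, down
Counts: {'right': 23, 'down': 26, 'up': 12, 'left': 9}
Most common: down (26 times)

Solution:

┌─────┬───┬───┬─────┬───┬─────┐
│A → ↓│↱ ↓│↱ ↓│↱ → ↓│↱ ↓│↱ ↓  │
│ ╶─┐ │ ╷ ╵ ╷ ╵ ┌─╴ │ ╷ ╵ ╷ ╷ │
│   │↓│↑│↳ ↑│↳ ↑│↓ ↲│↑│↳ ↑│↓│ │
├───┤ ╵ └─┬─┴───┘ ╷ │ ├───┤ │ │
│   │↳ ↑  │↓ ← ← ↲│ │↑│   │↓│ │
│ ╶─┤ ┌───┤ ┌───┬─┴─┤ └─╴ │ └─┤
│   │ │   │↓│↱ ↓│↱ ↓│↑ ← ↰│↳ ↓│
├─╴ ├─┘ ╷ │ ╵ ╷ ╵ ╷ └───╴ ├─┐ │
│   │   │ │↳ ↑│↳ ↑│↳ → → ↑│ │↓│
│ ╶─┤ ┌─┤ ├───┴───┤ ┌─────┘ │ │
│   │ │ │ │       │ │       │↓│
├─┐ ╵ │ ╵ │ ╶─┬─╴ │ ╵ ┌─╴ ┌─┘ │
│ │   │   │   │   │   │   │↓ ↲│
│ └─┬─┘ ┌─┘ ╷ │ ┌─┴───┤ ┌─┘ ╷ │
│   │   │   │ │ │     │ │↓ ↲│ │
│ ╶─┤ ╶─┴───┤ │ │ ┌─╴ ├─┘ ┌─┘ │
│   │       │ │ │ │   │↓ ↲│   │
│ ╷ ├─────┐ ╵ │ ╵ │ ┌─┘ ┌─┴─┐ │
│ │ │     │   │   │ │  ↓│↱ ↓│ │
│ │ │ ┌─┐ └─┬─┴───┤ └─┐ ╵ ╷ │ │
│ │ │ │ │   │     │   │↳ ↑│↓│ │
├─┘ │ │ │ ╷ ╵ ╷ ┌─┴─┐ └─┐ │ └─┤
│   │ │ │ │   │ │   │   │ │↳ ↓│
│ ╶─┘ │ │ └───┴─┘ ╷ └─╴ │ └─┐ │
│     │ │         │     │   │↓│
│ ╶───┘ └─┬───────┴─┬───┴─┐ │ │
│         │         │     │ │↓│
├───────╴ └─────╴ ╷ └─╴ ╷ └─┘ │
│                 │     │    B│
└─────────────────┴─────┴─────┘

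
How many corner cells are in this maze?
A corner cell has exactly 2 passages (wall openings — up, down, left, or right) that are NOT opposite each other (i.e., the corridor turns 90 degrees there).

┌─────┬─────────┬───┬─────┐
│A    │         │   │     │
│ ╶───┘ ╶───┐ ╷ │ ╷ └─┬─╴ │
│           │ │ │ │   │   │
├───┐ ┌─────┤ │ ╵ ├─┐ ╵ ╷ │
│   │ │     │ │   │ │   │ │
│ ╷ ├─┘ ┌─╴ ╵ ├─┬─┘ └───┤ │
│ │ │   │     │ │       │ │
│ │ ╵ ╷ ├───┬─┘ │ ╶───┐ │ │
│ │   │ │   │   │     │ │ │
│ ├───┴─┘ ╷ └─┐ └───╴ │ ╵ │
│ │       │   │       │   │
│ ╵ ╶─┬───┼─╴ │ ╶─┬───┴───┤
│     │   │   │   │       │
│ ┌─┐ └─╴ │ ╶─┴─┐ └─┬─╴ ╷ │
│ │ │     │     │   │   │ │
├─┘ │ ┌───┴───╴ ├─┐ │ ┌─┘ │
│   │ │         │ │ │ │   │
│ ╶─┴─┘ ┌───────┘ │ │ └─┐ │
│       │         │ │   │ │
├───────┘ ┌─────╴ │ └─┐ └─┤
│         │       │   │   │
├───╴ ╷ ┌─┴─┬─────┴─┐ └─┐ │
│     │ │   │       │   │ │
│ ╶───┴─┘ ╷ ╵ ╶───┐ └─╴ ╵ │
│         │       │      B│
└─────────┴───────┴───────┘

Counting corner cells (2 non-opposite passages):
Total corners: 77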